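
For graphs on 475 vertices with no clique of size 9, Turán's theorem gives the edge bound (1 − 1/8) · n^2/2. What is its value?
Turán density bound = (7/8) · 475^2/2 = 1579375/16 ≈ 98710.9375

Turán's theorem: ex(n, K_{r+1}) is achieved by the complete r-partite Turán graph T(n, r) with parts as balanced as possible, and is at most (1 − 1/r) · n^2/2. For r = 8, n = 475: the density bound is (7/8) · 225625/2 = 1579375/16 ≈ 98710.9375. The integer-valued extremum is e(T(475, 8)) = 98710, which is strictly less than the density bound 1579375/16 since 8 ∤ 475 (the parts of T(475, 8) cannot all be equal).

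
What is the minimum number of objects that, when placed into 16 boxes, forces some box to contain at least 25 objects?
n = (25 − 1)·16 + 1 = 385

By the generalised pigeonhole principle, to guarantee some box contains ≥ r objects we need more than (r − 1) · k objects total. Threshold: n = (r − 1) · k + 1. With r = 25 and k = 16: n = 24 · 16 + 1 = 384 + 1 = 385. For n = 384 = 24 · 16, we can put exactly 24 objects in every box, avoiding 25 in any single one — so 385 is tight.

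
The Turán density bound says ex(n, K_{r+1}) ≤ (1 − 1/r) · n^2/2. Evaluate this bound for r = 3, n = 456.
Turán density bound = (2/3) · 456^2/2 = 69312

Turán's theorem: ex(n, K_{r+1}) is achieved by the complete r-partite Turán graph T(n, r) with parts as balanced as possible, and is at most (1 − 1/r) · n^2/2. For r = 3, n = 456: the density bound is (2/3) · 207936/2 = 69312. Since 3 ∣ 456, the Turán graph T(456, 3) has parts of equal size 152, and its edge count e(T(456, 3)) = 69312 attains the density bound exactly.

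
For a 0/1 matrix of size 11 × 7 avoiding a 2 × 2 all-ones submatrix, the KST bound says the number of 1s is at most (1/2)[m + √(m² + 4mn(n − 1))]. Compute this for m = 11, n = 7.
z(11, 7; 2, 2) ≤ (1/2)[11 + √(11² + 4·11·7·6)] = (1/2)[11 + √1969] = 27.6867

Kővári–Sós–Turán: let r_1, ..., r_11 be the row sums and z = Σ r_i the total number of 1s. Each pair of columns can share at most one row with both entries 1 (else a 2×2 all-ones block appears), so Σ_i C(r_i, 2) ≤ C(7, 2) = 21. By convexity Σ_i C(r_i, 2) ≥ 11·C(z/11, 2) = z(z − 11)/(2·11), giving z² − 11z − 11·7·6 ≤ 0 and hence z ≤ (1/2)[11 + √(121 + 4·462)] = (1/2)[11 + √1969] ≈ (1/2)(11 + 44.3734) = 27.6867.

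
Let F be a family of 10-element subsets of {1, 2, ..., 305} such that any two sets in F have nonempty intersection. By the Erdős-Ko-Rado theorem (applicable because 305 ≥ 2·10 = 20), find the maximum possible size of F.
max |F| = C(304, 9) = 54222992899492560

The Erdős-Ko-Rado theorem states: for n ≥ 2k, an intersecting family of k-subsets of an n-element set has size at most C(n − 1, k − 1), with equality for 'star' families {A ⊆ [n] : |A| = k, i ∈ A} (fix an element i). For n = 305, k = 10: C(304, 9) = 54222992899492560.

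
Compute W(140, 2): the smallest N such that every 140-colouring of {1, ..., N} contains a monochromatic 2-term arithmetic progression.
W(140, 2) = 140 + 1 = 141

A 2-term AP is any pair of integers, so a monochromatic 2-AP exists iff some colour is used at least twice. With 140 colours, the colouring i ↦ i on {1, ..., 140} uses each colour once, avoiding any monochromatic pair, so W(140, 2) > 140. For {1, ..., 141}, pigeonhole forces two integers of the same colour, which form a monochromatic 2-AP. Hence W(140, 2) = 141.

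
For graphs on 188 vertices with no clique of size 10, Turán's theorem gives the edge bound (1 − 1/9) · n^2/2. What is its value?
Turán density bound = (8/9) · 188^2/2 = 141376/9 ≈ 15708.4444

Turán's theorem: ex(n, K_{r+1}) is achieved by the complete r-partite Turán graph T(n, r) with parts as balanced as possible, and is at most (1 − 1/r) · n^2/2. For r = 9, n = 188: the density bound is (8/9) · 35344/2 = 141376/9 ≈ 15708.4444. The integer-valued extremum is e(T(188, 9)) = 15708, which is strictly less than the density bound 141376/9 since 9 ∤ 188 (the parts of T(188, 9) cannot all be equal).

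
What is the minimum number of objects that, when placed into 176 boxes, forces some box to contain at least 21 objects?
n = (21 − 1)·176 + 1 = 3521

By the generalised pigeonhole principle, to guarantee some box contains ≥ r objects we need more than (r − 1) · k objects total. Threshold: n = (r − 1) · k + 1. With r = 21 and k = 176: n = 20 · 176 + 1 = 3520 + 1 = 3521. For n = 3520 = 20 · 176, we can put exactly 20 objects in every box, avoiding 21 in any single one — so 3521 is tight.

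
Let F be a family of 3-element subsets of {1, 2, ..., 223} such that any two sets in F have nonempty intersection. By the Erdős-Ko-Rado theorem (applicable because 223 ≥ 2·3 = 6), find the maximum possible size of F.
max |F| = C(222, 2) = 24531

The Erdős-Ko-Rado theorem states: for n ≥ 2k, an intersecting family of k-subsets of an n-element set has size at most C(n − 1, k − 1), with equality for 'star' families {A ⊆ [n] : |A| = k, i ∈ A} (fix an element i). For n = 223, k = 3: C(222, 2) = 24531.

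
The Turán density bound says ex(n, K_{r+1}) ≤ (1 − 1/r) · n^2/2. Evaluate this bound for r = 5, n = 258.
Turán density bound = (4/5) · 258^2/2 = 133128/5 ≈ 26625.6

Turán's theorem: ex(n, K_{r+1}) is achieved by the complete r-partite Turán graph T(n, r) with parts as balanced as possible, and is at most (1 − 1/r) · n^2/2. For r = 5, n = 258: the density bound is (4/5) · 66564/2 = 133128/5 ≈ 26625.6. The integer-valued extremum is e(T(258, 5)) = 26625, which is strictly less than the density bound 133128/5 since 5 ∤ 258 (the parts of T(258, 5) cannot all be equal).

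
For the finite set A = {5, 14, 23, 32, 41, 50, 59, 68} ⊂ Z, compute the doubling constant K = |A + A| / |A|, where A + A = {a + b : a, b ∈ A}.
K = |A + A| / |A| = 15/8

Enumerate A + A = {a + b : a, b ∈ A}. With |A| = 8, there are |A|^2 = 64 ordered sum pairs; collecting distinct values, A + A = {10, 19, 28, 37, 46, 55, 64, 73, 82, 91, 100, 109, 118, 127, 136}, so |A + A| = 15. Thus K = 15/8. Here |A + A| = 2|A| − 1 = 15, the minimum possible — so K = 15/8 is minimal, which holds iff A is an arithmetic progression.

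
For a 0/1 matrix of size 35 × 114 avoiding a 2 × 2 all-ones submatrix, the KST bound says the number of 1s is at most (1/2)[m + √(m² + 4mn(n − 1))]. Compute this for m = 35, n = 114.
z(35, 114; 2, 2) ≤ (1/2)[35 + √(35² + 4·35·114·113)] = (1/2)[35 + √1804705] = 689.1965

Kővári–Sós–Turán: let r_1, ..., r_35 be the row sums and z = Σ r_i the total number of 1s. Each pair of columns can share at most one row with both entries 1 (else a 2×2 all-ones block appears), so Σ_i C(r_i, 2) ≤ C(114, 2) = 6441. By convexity Σ_i C(r_i, 2) ≥ 35·C(z/35, 2) = z(z − 35)/(2·35), giving z² − 35z − 35·114·113 ≤ 0 and hence z ≤ (1/2)[35 + √(1225 + 4·450870)] = (1/2)[35 + √1804705] ≈ (1/2)(35 + 1343.3931) = 689.1965.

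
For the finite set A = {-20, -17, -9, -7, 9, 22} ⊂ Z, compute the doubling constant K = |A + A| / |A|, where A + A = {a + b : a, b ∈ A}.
K = |A + A| / |A| = 20/6 = 10/3

Enumerate A + A = {a + b : a, b ∈ A}. With |A| = 6, there are |A|^2 = 36 ordered sum pairs; collecting distinct values, A + A = {-40, -37, -34, -29, -27, -26, -24, -18, -16, -14, -11, -8, 0, 2, 5, 13, 15, 18, 31, 44}, so |A + A| = 20. Thus K = 20/6 = 10/3. For comparison, the minimum possible |A + A| over all 6-element sets is 2·6 − 1 = 11 (so min K = 11/6), attained only by arithmetic progressions.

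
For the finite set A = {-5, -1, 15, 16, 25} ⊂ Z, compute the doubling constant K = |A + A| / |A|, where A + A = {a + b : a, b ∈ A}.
K = |A + A| / |A| = 15/5 = 3

Enumerate A + A = {a + b : a, b ∈ A}. With |A| = 5, there are |A|^2 = 25 ordered sum pairs; collecting distinct values, A + A = {-10, -6, -2, 10, 11, 14, 15, 20, 24, 30, 31, 32, 40, 41, 50}, so |A + A| = 15. Thus K = 15/5 = 3. For comparison, the minimum possible |A + A| over all 5-element sets is 2·5 − 1 = 9 (so min K = 9/5), attained only by arithmetic progressions.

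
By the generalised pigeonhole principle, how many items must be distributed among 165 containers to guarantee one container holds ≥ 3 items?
n = (3 − 1)·165 + 1 = 331

By the generalised pigeonhole principle, to guarantee some box contains ≥ r objects we need more than (r − 1) · k objects total. Threshold: n = (r − 1) · k + 1. With r = 3 and k = 165: n = 2 · 165 + 1 = 330 + 1 = 331. For n = 330 = 2 · 165, we can put exactly 2 objects in every box, avoiding 3 in any single one — so 331 is tight.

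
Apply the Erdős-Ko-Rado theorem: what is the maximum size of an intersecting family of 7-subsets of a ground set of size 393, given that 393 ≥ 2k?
max |F| = C(392, 6) = 4849391277276

The Erdős-Ko-Rado theorem states: for n ≥ 2k, an intersecting family of k-subsets of an n-element set has size at most C(n − 1, k − 1), with equality for 'star' families {A ⊆ [n] : |A| = k, i ∈ A} (fix an element i). For n = 393, k = 7: C(392, 6) = 4849391277276.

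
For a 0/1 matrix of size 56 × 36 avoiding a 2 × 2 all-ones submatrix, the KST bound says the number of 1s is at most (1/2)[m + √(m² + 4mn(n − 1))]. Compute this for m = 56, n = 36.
z(56, 36; 2, 2) ≤ (1/2)[56 + √(56² + 4·56·36·35)] = (1/2)[56 + √285376] = 295.103

Kővári–Sós–Turán: let r_1, ..., r_56 be the row sums and z = Σ r_i the total number of 1s. Each pair of columns can share at most one row with both entries 1 (else a 2×2 all-ones block appears), so Σ_i C(r_i, 2) ≤ C(36, 2) = 630. By convexity Σ_i C(r_i, 2) ≥ 56·C(z/56, 2) = z(z − 56)/(2·56), giving z² − 56z − 56·36·35 ≤ 0 and hence z ≤ (1/2)[56 + √(3136 + 4·70560)] = (1/2)[56 + √285376] ≈ (1/2)(56 + 534.206) = 295.103.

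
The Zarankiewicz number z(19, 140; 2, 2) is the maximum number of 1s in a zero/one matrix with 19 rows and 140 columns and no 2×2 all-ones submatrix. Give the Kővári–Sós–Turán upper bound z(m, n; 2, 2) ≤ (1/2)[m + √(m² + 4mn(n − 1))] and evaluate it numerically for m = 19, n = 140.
z(19, 140; 2, 2) ≤ (1/2)[19 + √(19² + 4·19·140·139)] = (1/2)[19 + √1479321] = 617.6367

Kővári–Sós–Turán: let r_1, ..., r_19 be the row sums and z = Σ r_i the total number of 1s. Each pair of columns can share at most one row with both entries 1 (else a 2×2 all-ones block appears), so Σ_i C(r_i, 2) ≤ C(140, 2) = 9730. By convexity Σ_i C(r_i, 2) ≥ 19·C(z/19, 2) = z(z − 19)/(2·19), giving z² − 19z − 19·140·139 ≤ 0 and hence z ≤ (1/2)[19 + √(361 + 4·369740)] = (1/2)[19 + √1479321] ≈ (1/2)(19 + 1216.2734) = 617.6367.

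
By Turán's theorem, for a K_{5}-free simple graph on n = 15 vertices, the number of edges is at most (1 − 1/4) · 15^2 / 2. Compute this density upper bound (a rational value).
Turán density bound = (3/4) · 15^2/2 = 675/8 ≈ 84.375

Turán's theorem: ex(n, K_{r+1}) is achieved by the complete r-partite Turán graph T(n, r) with parts as balanced as possible, and is at most (1 − 1/r) · n^2/2. For r = 4, n = 15: the density bound is (3/4) · 225/2 = 675/8 ≈ 84.375. The integer-valued extremum is e(T(15, 4)) = 84, which is strictly less than the density bound 675/8 since 4 ∤ 15 (the parts of T(15, 4) cannot all be equal).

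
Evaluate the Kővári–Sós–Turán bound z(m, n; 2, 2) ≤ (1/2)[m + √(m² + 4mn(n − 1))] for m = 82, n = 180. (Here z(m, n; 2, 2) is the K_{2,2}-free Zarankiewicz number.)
z(82, 180; 2, 2) ≤ (1/2)[82 + √(82² + 4·82·180·179)] = (1/2)[82 + √10574884] = 1666.9523

Kővári–Sós–Turán: let r_1, ..., r_82 be the row sums and z = Σ r_i the total number of 1s. Each pair of columns can share at most one row with both entries 1 (else a 2×2 all-ones block appears), so Σ_i C(r_i, 2) ≤ C(180, 2) = 16110. By convexity Σ_i C(r_i, 2) ≥ 82·C(z/82, 2) = z(z − 82)/(2·82), giving z² − 82z − 82·180·179 ≤ 0 and hence z ≤ (1/2)[82 + √(6724 + 4·2642040)] = (1/2)[82 + √10574884] ≈ (1/2)(82 + 3251.9047) = 1666.9523.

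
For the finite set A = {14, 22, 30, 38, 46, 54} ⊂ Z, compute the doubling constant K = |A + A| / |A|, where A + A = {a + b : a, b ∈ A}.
K = |A + A| / |A| = 11/6

Enumerate A + A = {a + b : a, b ∈ A}. With |A| = 6, there are |A|^2 = 36 ordered sum pairs; collecting distinct values, A + A = {28, 36, 44, 52, 60, 68, 76, 84, 92, 100, 108}, so |A + A| = 11. Thus K = 11/6. Here |A + A| = 2|A| − 1 = 11, the minimum possible — so K = 11/6 is minimal, which holds iff A is an arithmetic progression.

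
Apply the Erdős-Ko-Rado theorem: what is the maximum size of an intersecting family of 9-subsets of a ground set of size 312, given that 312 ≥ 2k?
max |F| = C(311, 8) = 1982184064041390

Erdős-Ko-Rado (1961): when n ≥ 2k, max |F| = C(n−1, k−1). The bound is attained by the star {A : i ∈ A} for any fixed i ∈ [n]. Here C(312−1, 9−1) = C(311, 8) = 1982184064041390.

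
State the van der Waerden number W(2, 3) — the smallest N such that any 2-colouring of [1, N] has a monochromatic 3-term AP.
W(2, 3) = 9

Lower bound: the 2-colouring RRBBRRBB of {1, ..., 8} (R at positions {1, 2, 5, 6}, B at {3, 4, 7, 8}) contains no monochromatic 3-term AP, so W(2, 3) > 8. Upper bound: a case analysis on any 2-colouring of {1, ..., 9} forces such an AP. Hence W(2, 3) = 9.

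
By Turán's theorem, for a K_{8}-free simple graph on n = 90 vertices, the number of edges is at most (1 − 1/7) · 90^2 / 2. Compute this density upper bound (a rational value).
Turán density bound = (6/7) · 90^2/2 = 24300/7 ≈ 3471.4286

Turán's theorem: ex(n, K_{r+1}) is achieved by the complete r-partite Turán graph T(n, r) with parts as balanced as possible, and is at most (1 − 1/r) · n^2/2. For r = 7, n = 90: the density bound is (6/7) · 8100/2 = 24300/7 ≈ 3471.4286. The integer-valued extremum is e(T(90, 7)) = 3471, which is strictly less than the density bound 24300/7 since 7 ∤ 90 (the parts of T(90, 7) cannot all be equal).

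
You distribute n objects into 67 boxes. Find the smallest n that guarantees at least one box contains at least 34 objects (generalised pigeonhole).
n = (34 − 1)·67 + 1 = 2212

By the generalised pigeonhole principle, to guarantee some box contains ≥ r objects we need more than (r − 1) · k objects total. Threshold: n = (r − 1) · k + 1. With r = 34 and k = 67: n = 33 · 67 + 1 = 2211 + 1 = 2212. For n = 2211 = 33 · 67, we can put exactly 33 objects in every box, avoiding 34 in any single one — so 2212 is tight.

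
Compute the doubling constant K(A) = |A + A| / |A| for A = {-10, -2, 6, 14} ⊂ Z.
K = |A + A| / |A| = 7/4

Enumerate A + A = {a + b : a, b ∈ A}. With |A| = 4, there are |A|^2 = 16 ordered sum pairs; collecting distinct values, A + A = {-20, -12, -4, 4, 12, 20, 28}, so |A + A| = 7. Thus K = 7/4. Here |A + A| = 2|A| − 1 = 7, the minimum possible — so K = 7/4 is minimal, which holds iff A is an arithmetic progression.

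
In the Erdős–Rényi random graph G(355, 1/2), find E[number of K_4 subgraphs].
E[# K_4] = C(355, 4) · (1/2)^C(4, 2) = 650635480 / 2^6 = 81329435/8 = 10166179.375

For each 4-subset S of vertices (there are C(355, 4) = 650635480 such S), let X_S = 1 if S induces a K_4 (all C(4, 2) = 6 edges present). Then P(X_S = 1) = (1/2)^6 = 1/64. By linearity of expectation, E[# K_4] = C(355, 4) · (1/2)^6 = 650635480 / 64 = 81329435/8 = 10166179.375.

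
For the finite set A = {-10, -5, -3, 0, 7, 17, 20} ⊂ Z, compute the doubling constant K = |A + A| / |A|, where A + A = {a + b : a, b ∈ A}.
K = |A + A| / |A| = 23/7

Enumerate A + A = {a + b : a, b ∈ A}. With |A| = 7, there are |A|^2 = 49 ordered sum pairs; collecting distinct values, A + A = {-20, -15, -13, -10, -8, -6, -5, -3, 0, 2, 4, 7, 10, 12, 14, 15, 17, 20, 24, 27, 34, 37, 40}, so |A + A| = 23. Thus K = 23/7. For comparison, the minimum possible |A + A| over all 7-element sets is 2·7 − 1 = 13 (so min K = 13/7), attained only by arithmetic progressions.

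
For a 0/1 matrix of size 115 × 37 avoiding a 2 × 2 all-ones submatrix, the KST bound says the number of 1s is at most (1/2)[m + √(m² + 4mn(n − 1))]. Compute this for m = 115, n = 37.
z(115, 37; 2, 2) ≤ (1/2)[115 + √(115² + 4·115·37·36)] = (1/2)[115 + √625945] = 453.0834

Kővári–Sós–Turán: let r_1, ..., r_115 be the row sums and z = Σ r_i the total number of 1s. Each pair of columns can share at most one row with both entries 1 (else a 2×2 all-ones block appears), so Σ_i C(r_i, 2) ≤ C(37, 2) = 666. By convexity Σ_i C(r_i, 2) ≥ 115·C(z/115, 2) = z(z − 115)/(2·115), giving z² − 115z − 115·37·36 ≤ 0 and hence z ≤ (1/2)[115 + √(13225 + 4·153180)] = (1/2)[115 + √625945] ≈ (1/2)(115 + 791.1669) = 453.0834.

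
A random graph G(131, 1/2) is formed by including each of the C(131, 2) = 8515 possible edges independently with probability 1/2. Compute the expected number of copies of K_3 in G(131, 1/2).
E[# K_3] = C(131, 3) · (1/2)^C(3, 2) = 366145 / 2^3 = 45768.125

For each 3-subset S of vertices (there are C(131, 3) = 366145 such S), let X_S = 1 if S induces a K_3 (all C(3, 2) = 3 edges present). Then P(X_S = 1) = (1/2)^3 = 1/8. By linearity of expectation, E[# K_3] = C(131, 3) · (1/2)^3 = 366145 / 8 = 45768.125.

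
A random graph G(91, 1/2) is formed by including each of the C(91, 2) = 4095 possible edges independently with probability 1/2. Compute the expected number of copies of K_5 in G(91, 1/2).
E[# K_5] = C(91, 5) · (1/2)^C(5, 2) = 46504458 / 2^10 = 23252229/512 ≈ 45414.509766

For each 5-subset S of vertices (there are C(91, 5) = 46504458 such S), let X_S = 1 if S induces a K_5 (all C(5, 2) = 10 edges present). Then P(X_S = 1) = (1/2)^10 = 1/1024. By linearity of expectation, E[# K_5] = C(91, 5) · (1/2)^10 = 46504458 / 1024 = 23252229/512 ≈ 45414.509766.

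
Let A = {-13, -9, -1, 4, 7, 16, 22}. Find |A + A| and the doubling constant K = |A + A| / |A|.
K = |A + A| / |A| = 26/7

Enumerate A + A = {a + b : a, b ∈ A}. With |A| = 7, there are |A|^2 = 49 ordered sum pairs; collecting distinct values, A + A = {-26, -22, -18, -14, -10, -9, -6, -5, -2, 3, 6, 7, 8, 9, 11, 13, 14, 15, 20, 21, 23, 26, 29, 32, 38, 44}, so |A + A| = 26. Thus K = 26/7. For comparison, the minimum possible |A + A| over all 7-element sets is 2·7 − 1 = 13 (so min K = 13/7), attained only by arithmetic progressions.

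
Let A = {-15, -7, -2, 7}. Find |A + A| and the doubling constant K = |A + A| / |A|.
K = |A + A| / |A| = 10/4 = 5/2

Enumerate A + A = {a + b : a, b ∈ A}. With |A| = 4, there are |A|^2 = 16 ordered sum pairs; collecting distinct values, A + A = {-30, -22, -17, -14, -9, -8, -4, 0, 5, 14}, so |A + A| = 10. Thus K = 10/4 = 5/2. For comparison, the minimum possible |A + A| over all 4-element sets is 2·4 − 1 = 7 (so min K = 7/4), attained only by arithmetic progressions.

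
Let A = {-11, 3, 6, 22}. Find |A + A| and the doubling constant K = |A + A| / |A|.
K = |A + A| / |A| = 10/4 = 5/2

Enumerate A + A = {a + b : a, b ∈ A}. With |A| = 4, there are |A|^2 = 16 ordered sum pairs; collecting distinct values, A + A = {-22, -8, -5, 6, 9, 11, 12, 25, 28, 44}, so |A + A| = 10. Thus K = 10/4 = 5/2. For comparison, the minimum possible |A + A| over all 4-element sets is 2·4 − 1 = 7 (so min K = 7/4), attained only by arithmetic progressions.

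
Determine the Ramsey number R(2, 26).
R(2, 26) = 26

R(2, k) = k for all k ≥ 2: in a 2-colouring of K_k, either some edge is red (a red K_2) or all edges are blue (a blue K_k). And K_{25} coloured all-blue has no blue K_26, so R(2, 26) > 25. Hence R(2, 26) = 26.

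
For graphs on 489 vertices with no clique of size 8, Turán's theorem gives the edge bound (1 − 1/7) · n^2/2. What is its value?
Turán density bound = (6/7) · 489^2/2 = 717363/7 ≈ 102480.4286

Turán's theorem: ex(n, K_{r+1}) is achieved by the complete r-partite Turán graph T(n, r) with parts as balanced as possible, and is at most (1 − 1/r) · n^2/2. For r = 7, n = 489: the density bound is (6/7) · 239121/2 = 717363/7 ≈ 102480.4286. The integer-valued extremum is e(T(489, 7)) = 102480, which is strictly less than the density bound 717363/7 since 7 ∤ 489 (the parts of T(489, 7) cannot all be equal).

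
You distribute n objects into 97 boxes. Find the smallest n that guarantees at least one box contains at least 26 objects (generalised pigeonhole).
n = (26 − 1)·97 + 1 = 2426

By the generalised pigeonhole principle, to guarantee some box contains ≥ r objects we need more than (r − 1) · k objects total. Threshold: n = (r − 1) · k + 1. With r = 26 and k = 97: n = 25 · 97 + 1 = 2425 + 1 = 2426. For n = 2425 = 25 · 97, we can put exactly 25 objects in every box, avoiding 26 in any single one — so 2426 is tight.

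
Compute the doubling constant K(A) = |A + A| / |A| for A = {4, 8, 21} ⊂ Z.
K = |A + A| / |A| = 6/3 = 2

Enumerate A + A = {a + b : a, b ∈ A}. With |A| = 3, there are |A|^2 = 9 ordered sum pairs; collecting distinct values, A + A = {8, 12, 16, 25, 29, 42}, so |A + A| = 6. Thus K = 6/3 = 2. For comparison, the minimum possible |A + A| over all 3-element sets is 2·3 − 1 = 5 (so min K = 5/3), attained only by arithmetic progressions.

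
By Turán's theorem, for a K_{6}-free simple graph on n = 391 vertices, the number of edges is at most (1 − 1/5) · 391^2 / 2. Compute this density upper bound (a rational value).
Turán density bound = (4/5) · 391^2/2 = 305762/5 ≈ 61152.4

Turán's theorem: ex(n, K_{r+1}) is achieved by the complete r-partite Turán graph T(n, r) with parts as balanced as possible, and is at most (1 − 1/r) · n^2/2. For r = 5, n = 391: the density bound is (4/5) · 152881/2 = 305762/5 ≈ 61152.4. The integer-valued extremum is e(T(391, 5)) = 61152, which is strictly less than the density bound 305762/5 since 5 ∤ 391 (the parts of T(391, 5) cannot all be equal).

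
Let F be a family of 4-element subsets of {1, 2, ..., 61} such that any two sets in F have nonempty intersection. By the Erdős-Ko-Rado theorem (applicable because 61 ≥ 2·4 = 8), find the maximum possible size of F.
max |F| = C(60, 3) = 34220

Erdős-Ko-Rado (1961): when n ≥ 2k, max |F| = C(n−1, k−1). The bound is attained by the star {A : i ∈ A} for any fixed i ∈ [n]. Here C(61−1, 4−1) = C(60, 3) = 34220.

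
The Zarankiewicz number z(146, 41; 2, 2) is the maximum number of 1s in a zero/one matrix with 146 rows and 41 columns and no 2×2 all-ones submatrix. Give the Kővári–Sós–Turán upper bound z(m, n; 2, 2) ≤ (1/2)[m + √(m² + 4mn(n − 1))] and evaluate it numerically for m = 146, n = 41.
z(146, 41; 2, 2) ≤ (1/2)[146 + √(146² + 4·146·41·40)] = (1/2)[146 + √979076] = 567.7413

Kővári–Sós–Turán: let r_1, ..., r_146 be the row sums and z = Σ r_i the total number of 1s. Each pair of columns can share at most one row with both entries 1 (else a 2×2 all-ones block appears), so Σ_i C(r_i, 2) ≤ C(41, 2) = 820. By convexity Σ_i C(r_i, 2) ≥ 146·C(z/146, 2) = z(z − 146)/(2·146), giving z² − 146z − 146·41·40 ≤ 0 and hence z ≤ (1/2)[146 + √(21316 + 4·239440)] = (1/2)[146 + √979076] ≈ (1/2)(146 + 989.4827) = 567.7413.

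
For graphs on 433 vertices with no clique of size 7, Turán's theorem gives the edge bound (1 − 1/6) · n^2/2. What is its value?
Turán density bound = (5/6) · 433^2/2 = 937445/12 ≈ 78120.4167

Turán's theorem: ex(n, K_{r+1}) is achieved by the complete r-partite Turán graph T(n, r) with parts as balanced as possible, and is at most (1 − 1/r) · n^2/2. For r = 6, n = 433: the density bound is (5/6) · 187489/2 = 937445/12 ≈ 78120.4167. The integer-valued extremum is e(T(433, 6)) = 78120, which is strictly less than the density bound 937445/12 since 6 ∤ 433 (the parts of T(433, 6) cannot all be equal).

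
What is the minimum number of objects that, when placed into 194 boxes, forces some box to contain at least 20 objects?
n = (20 − 1)·194 + 1 = 3687

By the generalised pigeonhole principle, to guarantee some box contains ≥ r objects we need more than (r − 1) · k objects total. Threshold: n = (r − 1) · k + 1. With r = 20 and k = 194: n = 19 · 194 + 1 = 3686 + 1 = 3687. For n = 3686 = 19 · 194, we can put exactly 19 objects in every box, avoiding 20 in any single one — so 3687 is tight.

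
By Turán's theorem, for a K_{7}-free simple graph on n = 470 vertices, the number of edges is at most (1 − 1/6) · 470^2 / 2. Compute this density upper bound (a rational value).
Turán density bound = (5/6) · 470^2/2 = 276125/3 ≈ 92041.6667

Turán's theorem: ex(n, K_{r+1}) is achieved by the complete r-partite Turán graph T(n, r) with parts as balanced as possible, and is at most (1 − 1/r) · n^2/2. For r = 6, n = 470: the density bound is (5/6) · 220900/2 = 276125/3 ≈ 92041.6667. The integer-valued extremum is e(T(470, 6)) = 92041, which is strictly less than the density bound 276125/3 since 6 ∤ 470 (the parts of T(470, 6) cannot all be equal).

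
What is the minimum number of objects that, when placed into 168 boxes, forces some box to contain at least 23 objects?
n = (23 − 1)·168 + 1 = 3697

By the generalised pigeonhole principle, to guarantee some box contains ≥ r objects we need more than (r − 1) · k objects total. Threshold: n = (r − 1) · k + 1. With r = 23 and k = 168: n = 22 · 168 + 1 = 3696 + 1 = 3697. For n = 3696 = 22 · 168, we can put exactly 22 objects in every box, avoiding 23 in any single one — so 3697 is tight.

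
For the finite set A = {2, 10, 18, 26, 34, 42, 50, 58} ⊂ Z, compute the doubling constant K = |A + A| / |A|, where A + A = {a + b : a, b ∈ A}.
K = |A + A| / |A| = 15/8

Enumerate A + A = {a + b : a, b ∈ A}. With |A| = 8, there are |A|^2 = 64 ordered sum pairs; collecting distinct values, A + A = {4, 12, 20, 28, 36, 44, 52, 60, 68, 76, 84, 92, 100, 108, 116}, so |A + A| = 15. Thus K = 15/8. Here |A + A| = 2|A| − 1 = 15, the minimum possible — so K = 15/8 is minimal, which holds iff A is an arithmetic progression.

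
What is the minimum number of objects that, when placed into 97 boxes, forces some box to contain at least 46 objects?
n = (46 − 1)·97 + 1 = 4366

By the generalised pigeonhole principle, to guarantee some box contains ≥ r objects we need more than (r − 1) · k objects total. Threshold: n = (r − 1) · k + 1. With r = 46 and k = 97: n = 45 · 97 + 1 = 4365 + 1 = 4366. For n = 4365 = 45 · 97, we can put exactly 45 objects in every box, avoiding 46 in any single one — so 4366 is tight.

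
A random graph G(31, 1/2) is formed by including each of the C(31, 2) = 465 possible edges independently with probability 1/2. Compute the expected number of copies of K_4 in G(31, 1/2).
E[# K_4] = C(31, 4) · (1/2)^C(4, 2) = 31465 / 2^6 = 491.640625

For each 4-subset S of vertices (there are C(31, 4) = 31465 such S), let X_S = 1 if S induces a K_4 (all C(4, 2) = 6 edges present). Then P(X_S = 1) = (1/2)^6 = 1/64. By linearity of expectation, E[# K_4] = C(31, 4) · (1/2)^6 = 31465 / 64 = 491.640625.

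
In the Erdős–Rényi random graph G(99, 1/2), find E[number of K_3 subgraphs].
E[# K_3] = C(99, 3) · (1/2)^C(3, 2) = 156849 / 2^3 = 19606.125

For each 3-subset S of vertices (there are C(99, 3) = 156849 such S), let X_S = 1 if S induces a K_3 (all C(3, 2) = 3 edges present). Then P(X_S = 1) = (1/2)^3 = 1/8. By linearity of expectation, E[# K_3] = C(99, 3) · (1/2)^3 = 156849 / 8 = 19606.125.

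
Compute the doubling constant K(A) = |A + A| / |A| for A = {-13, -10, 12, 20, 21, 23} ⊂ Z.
K = |A + A| / |A| = 20/6 = 10/3

Enumerate A + A = {a + b : a, b ∈ A}. With |A| = 6, there are |A|^2 = 36 ordered sum pairs; collecting distinct values, A + A = {-26, -23, -20, -1, 2, 7, 8, 10, 11, 13, 24, 32, 33, 35, 40, 41, 42, 43, 44, 46}, so |A + A| = 20. Thus K = 20/6 = 10/3. For comparison, the minimum possible |A + A| over all 6-element sets is 2·6 − 1 = 11 (so min K = 11/6), attained only by arithmetic progressions.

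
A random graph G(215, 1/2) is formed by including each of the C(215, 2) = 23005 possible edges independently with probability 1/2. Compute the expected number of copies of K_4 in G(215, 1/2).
E[# K_4] = C(215, 4) · (1/2)^C(4, 2) = 86567815 / 2^6 = 1352622.109375

For each 4-subset S of vertices (there are C(215, 4) = 86567815 such S), let X_S = 1 if S induces a K_4 (all C(4, 2) = 6 edges present). Then P(X_S = 1) = (1/2)^6 = 1/64. By linearity of expectation, E[# K_4] = C(215, 4) · (1/2)^6 = 86567815 / 64 = 1352622.109375.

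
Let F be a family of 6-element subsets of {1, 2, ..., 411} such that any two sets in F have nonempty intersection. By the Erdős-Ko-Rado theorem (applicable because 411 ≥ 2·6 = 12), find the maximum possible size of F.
max |F| = C(410, 5) = 94212065332

The Erdős-Ko-Rado theorem states: for n ≥ 2k, an intersecting family of k-subsets of an n-element set has size at most C(n − 1, k − 1), with equality for 'star' families {A ⊆ [n] : |A| = k, i ∈ A} (fix an element i). For n = 411, k = 6: C(410, 5) = 94212065332.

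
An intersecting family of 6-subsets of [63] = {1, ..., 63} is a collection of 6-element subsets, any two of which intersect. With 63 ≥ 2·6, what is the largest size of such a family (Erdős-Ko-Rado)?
max |F| = C(62, 5) = 6471002

Erdős-Ko-Rado (1961): when n ≥ 2k, max |F| = C(n−1, k−1). The bound is attained by the star {A : i ∈ A} for any fixed i ∈ [n]. Here C(63−1, 6−1) = C(62, 5) = 6471002.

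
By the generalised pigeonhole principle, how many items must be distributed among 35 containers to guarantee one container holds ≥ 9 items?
n = (9 − 1)·35 + 1 = 281

By the generalised pigeonhole principle, to guarantee some box contains ≥ r objects we need more than (r − 1) · k objects total. Threshold: n = (r − 1) · k + 1. With r = 9 and k = 35: n = 8 · 35 + 1 = 280 + 1 = 281. For n = 280 = 8 · 35, we can put exactly 8 objects in every box, avoiding 9 in any single one — so 281 is tight.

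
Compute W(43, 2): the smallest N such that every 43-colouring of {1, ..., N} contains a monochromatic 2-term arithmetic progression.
W(43, 2) = 43 + 1 = 44

A 2-term AP is any pair of integers, so a monochromatic 2-AP exists iff some colour is used at least twice. With 43 colours, the colouring i ↦ i on {1, ..., 43} uses each colour once, avoiding any monochromatic pair, so W(43, 2) > 43. For {1, ..., 44}, pigeonhole forces two integers of the same colour, which form a monochromatic 2-AP. Hence W(43, 2) = 44.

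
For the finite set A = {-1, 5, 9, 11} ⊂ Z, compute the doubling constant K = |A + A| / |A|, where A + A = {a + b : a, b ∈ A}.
K = |A + A| / |A| = 9/4

Enumerate A + A = {a + b : a, b ∈ A}. With |A| = 4, there are |A|^2 = 16 ordered sum pairs; collecting distinct values, A + A = {-2, 4, 8, 10, 14, 16, 18, 20, 22}, so |A + A| = 9. Thus K = 9/4. For comparison, the minimum possible |A + A| over all 4-element sets is 2·4 − 1 = 7 (so min K = 7/4), attained only by arithmetic progressions.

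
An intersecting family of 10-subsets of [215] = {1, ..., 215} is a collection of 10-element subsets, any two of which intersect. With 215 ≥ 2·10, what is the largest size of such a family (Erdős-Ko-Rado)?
max |F| = C(214, 9) = 2187334191763292

Erdős-Ko-Rado (1961): when n ≥ 2k, max |F| = C(n−1, k−1). The bound is attained by the star {A : i ∈ A} for any fixed i ∈ [n]. Here C(215−1, 10−1) = C(214, 9) = 2187334191763292.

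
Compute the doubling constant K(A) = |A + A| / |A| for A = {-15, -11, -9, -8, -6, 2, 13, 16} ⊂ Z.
K = |A + A| / |A| = 32/8 = 4

Enumerate A + A = {a + b : a, b ∈ A}. With |A| = 8, there are |A|^2 = 64 ordered sum pairs; collecting distinct values, A + A = {-30, -26, -24, -23, -22, -21, -20, -19, -18, -17, -16, -15, -14, -13, -12, -9, -7, -6, -4, -2, 1, 2, 4, 5, 7, 8, 10, 15, 18, 26, 29, 32}, so |A + A| = 32. Thus K = 32/8 = 4. For comparison, the minimum possible |A + A| over all 8-element sets is 2·8 − 1 = 15 (so min K = 15/8), attained only by arithmetic progressions.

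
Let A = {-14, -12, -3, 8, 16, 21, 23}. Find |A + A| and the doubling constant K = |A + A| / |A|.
K = |A + A| / |A| = 26/7

Enumerate A + A = {a + b : a, b ∈ A}. With |A| = 7, there are |A|^2 = 49 ordered sum pairs; collecting distinct values, A + A = {-28, -26, -24, -17, -15, -6, -4, 2, 4, 5, 7, 9, 11, 13, 16, 18, 20, 24, 29, 31, 32, 37, 39, 42, 44, 46}, so |A + A| = 26. Thus K = 26/7. For comparison, the minimum possible |A + A| over all 7-element sets is 2·7 − 1 = 13 (so min K = 13/7), attained only by arithmetic progressions.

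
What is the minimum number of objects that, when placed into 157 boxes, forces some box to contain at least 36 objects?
n = (36 − 1)·157 + 1 = 5496

By the generalised pigeonhole principle, to guarantee some box contains ≥ r objects we need more than (r − 1) · k objects total. Threshold: n = (r − 1) · k + 1. With r = 36 and k = 157: n = 35 · 157 + 1 = 5495 + 1 = 5496. For n = 5495 = 35 · 157, we can put exactly 35 objects in every box, avoiding 36 in any single one — so 5496 is tight.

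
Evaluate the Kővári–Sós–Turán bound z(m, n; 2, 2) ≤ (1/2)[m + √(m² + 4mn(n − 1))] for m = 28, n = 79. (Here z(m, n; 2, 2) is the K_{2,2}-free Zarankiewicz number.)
z(28, 79; 2, 2) ≤ (1/2)[28 + √(28² + 4·28·79·78)] = (1/2)[28 + √690928] = 429.6104

Kővári–Sós–Turán: let r_1, ..., r_28 be the row sums and z = Σ r_i the total number of 1s. Each pair of columns can share at most one row with both entries 1 (else a 2×2 all-ones block appears), so Σ_i C(r_i, 2) ≤ C(79, 2) = 3081. By convexity Σ_i C(r_i, 2) ≥ 28·C(z/28, 2) = z(z − 28)/(2·28), giving z² − 28z − 28·79·78 ≤ 0 and hence z ≤ (1/2)[28 + √(784 + 4·172536)] = (1/2)[28 + √690928] ≈ (1/2)(28 + 831.2208) = 429.6104.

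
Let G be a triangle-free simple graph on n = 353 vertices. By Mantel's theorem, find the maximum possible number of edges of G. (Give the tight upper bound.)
ex(353, K_3) = ⌊353^2/4⌋ = 31152

Mantel (1907): a triangle-free graph on n vertices has at most ⌊n^2/4⌋ edges, with equality for the complete bipartite graph K_{⌊n/2⌋, ⌈n/2⌉}. For n = 353: ⌊353^2/4⌋ = ⌊124609/4⌋ = 31152. The extremal graph is K_{176, 177}, which has 176·177 = 31152 edges.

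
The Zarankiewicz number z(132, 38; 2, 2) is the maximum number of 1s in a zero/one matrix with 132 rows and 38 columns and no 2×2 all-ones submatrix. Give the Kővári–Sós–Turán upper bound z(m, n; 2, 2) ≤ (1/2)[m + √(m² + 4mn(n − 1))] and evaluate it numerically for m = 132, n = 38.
z(132, 38; 2, 2) ≤ (1/2)[132 + √(132² + 4·132·38·37)] = (1/2)[132 + √759792] = 501.8302

Kővári–Sós–Turán: let r_1, ..., r_132 be the row sums and z = Σ r_i the total number of 1s. Each pair of columns can share at most one row with both entries 1 (else a 2×2 all-ones block appears), so Σ_i C(r_i, 2) ≤ C(38, 2) = 703. By convexity Σ_i C(r_i, 2) ≥ 132·C(z/132, 2) = z(z − 132)/(2·132), giving z² − 132z − 132·38·37 ≤ 0 and hence z ≤ (1/2)[132 + √(17424 + 4·185592)] = (1/2)[132 + √759792] ≈ (1/2)(132 + 871.6605) = 501.8302.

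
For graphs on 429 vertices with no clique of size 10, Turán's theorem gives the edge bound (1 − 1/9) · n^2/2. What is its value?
Turán density bound = (8/9) · 429^2/2 = 81796

Turán's theorem: ex(n, K_{r+1}) is achieved by the complete r-partite Turán graph T(n, r) with parts as balanced as possible, and is at most (1 − 1/r) · n^2/2. For r = 9, n = 429: the density bound is (8/9) · 184041/2 = 81796. The integer-valued extremum is e(T(429, 9)) = 81795, which is strictly less than the density bound 81796 since 9 ∤ 429 (the parts of T(429, 9) cannot all be equal).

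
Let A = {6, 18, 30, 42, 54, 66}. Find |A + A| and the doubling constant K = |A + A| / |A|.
K = |A + A| / |A| = 11/6

Enumerate A + A = {a + b : a, b ∈ A}. With |A| = 6, there are |A|^2 = 36 ordered sum pairs; collecting distinct values, A + A = {12, 24, 36, 48, 60, 72, 84, 96, 108, 120, 132}, so |A + A| = 11. Thus K = 11/6. Here |A + A| = 2|A| − 1 = 11, the minimum possible — so K = 11/6 is minimal, which holds iff A is an arithmetic progression.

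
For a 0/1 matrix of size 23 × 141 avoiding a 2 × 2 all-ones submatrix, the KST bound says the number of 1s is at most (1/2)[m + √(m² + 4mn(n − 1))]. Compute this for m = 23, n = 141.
z(23, 141; 2, 2) ≤ (1/2)[23 + √(23² + 4·23·141·140)] = (1/2)[23 + √1816609] = 685.4082

Kővári–Sós–Turán: let r_1, ..., r_23 be the row sums and z = Σ r_i the total number of 1s. Each pair of columns can share at most one row with both entries 1 (else a 2×2 all-ones block appears), so Σ_i C(r_i, 2) ≤ C(141, 2) = 9870. By convexity Σ_i C(r_i, 2) ≥ 23·C(z/23, 2) = z(z − 23)/(2·23), giving z² − 23z − 23·141·140 ≤ 0 and hence z ≤ (1/2)[23 + √(529 + 4·454020)] = (1/2)[23 + √1816609] ≈ (1/2)(23 + 1347.8164) = 685.4082.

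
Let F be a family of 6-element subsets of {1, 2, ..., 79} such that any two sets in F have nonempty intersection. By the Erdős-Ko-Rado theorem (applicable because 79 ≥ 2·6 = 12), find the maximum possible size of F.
max |F| = C(78, 5) = 21111090

Erdős-Ko-Rado (1961): when n ≥ 2k, max |F| = C(n−1, k−1). The bound is attained by the star {A : i ∈ A} for any fixed i ∈ [n]. Here C(79−1, 6−1) = C(78, 5) = 21111090.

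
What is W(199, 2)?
W(199, 2) = 199 + 1 = 200

A 2-term AP is any pair of integers, so a monochromatic 2-AP exists iff some colour is used at least twice. With 199 colours, the colouring i ↦ i on {1, ..., 199} uses each colour once, avoiding any monochromatic pair, so W(199, 2) > 199. For {1, ..., 200}, pigeonhole forces two integers of the same colour, which form a monochromatic 2-AP. Hence W(199, 2) = 200.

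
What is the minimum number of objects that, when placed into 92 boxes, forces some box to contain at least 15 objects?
n = (15 − 1)·92 + 1 = 1289

By the generalised pigeonhole principle, to guarantee some box contains ≥ r objects we need more than (r − 1) · k objects total. Threshold: n = (r − 1) · k + 1. With r = 15 and k = 92: n = 14 · 92 + 1 = 1288 + 1 = 1289. For n = 1288 = 14 · 92, we can put exactly 14 objects in every box, avoiding 15 in any single one — so 1289 is tight.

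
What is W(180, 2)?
W(180, 2) = 180 + 1 = 181

A 2-term AP is any pair of integers, so a monochromatic 2-AP exists iff some colour is used at least twice. With 180 colours, the colouring i ↦ i on {1, ..., 180} uses each colour once, avoiding any monochromatic pair, so W(180, 2) > 180. For {1, ..., 181}, pigeonhole forces two integers of the same colour, which form a monochromatic 2-AP. Hence W(180, 2) = 181.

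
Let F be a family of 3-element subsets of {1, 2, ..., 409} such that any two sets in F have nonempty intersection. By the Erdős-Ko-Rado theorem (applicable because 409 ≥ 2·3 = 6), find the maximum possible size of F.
max |F| = C(408, 2) = 83028

The Erdős-Ko-Rado theorem states: for n ≥ 2k, an intersecting family of k-subsets of an n-element set has size at most C(n − 1, k − 1), with equality for 'star' families {A ⊆ [n] : |A| = k, i ∈ A} (fix an element i). For n = 409, k = 3: C(408, 2) = 83028.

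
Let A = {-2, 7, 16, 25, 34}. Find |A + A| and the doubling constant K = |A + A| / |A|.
K = |A + A| / |A| = 9/5

Enumerate A + A = {a + b : a, b ∈ A}. With |A| = 5, there are |A|^2 = 25 ordered sum pairs; collecting distinct values, A + A = {-4, 5, 14, 23, 32, 41, 50, 59, 68}, so |A + A| = 9. Thus K = 9/5. Here |A + A| = 2|A| − 1 = 9, the minimum possible — so K = 9/5 is minimal, which holds iff A is an arithmetic progression.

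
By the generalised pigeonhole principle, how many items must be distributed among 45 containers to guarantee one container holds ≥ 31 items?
n = (31 − 1)·45 + 1 = 1351

By the generalised pigeonhole principle, to guarantee some box contains ≥ r objects we need more than (r − 1) · k objects total. Threshold: n = (r − 1) · k + 1. With r = 31 and k = 45: n = 30 · 45 + 1 = 1350 + 1 = 1351. For n = 1350 = 30 · 45, we can put exactly 30 objects in every box, avoiding 31 in any single one — so 1351 is tight.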